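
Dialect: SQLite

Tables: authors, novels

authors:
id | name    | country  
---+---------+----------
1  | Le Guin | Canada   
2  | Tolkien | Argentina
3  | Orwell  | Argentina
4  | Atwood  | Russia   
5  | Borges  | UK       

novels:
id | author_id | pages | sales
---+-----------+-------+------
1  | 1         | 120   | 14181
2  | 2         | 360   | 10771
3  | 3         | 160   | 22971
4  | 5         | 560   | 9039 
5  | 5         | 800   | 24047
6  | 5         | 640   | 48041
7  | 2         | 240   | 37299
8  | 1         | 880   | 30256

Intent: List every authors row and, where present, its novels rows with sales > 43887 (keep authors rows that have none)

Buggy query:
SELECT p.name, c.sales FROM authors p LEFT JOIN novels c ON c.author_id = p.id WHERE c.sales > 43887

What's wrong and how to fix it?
Bug: A WHERE condition on the right-hand table after LEFT JOIN drops unmatched parents

Fix: Move the right-table condition into the ON clause so unmatched parents are kept

Corrected query:
SELECT p.name, c.sales FROM authors p LEFT JOIN novels c ON c.author_id = p.id AND c.sales > 43887

Result:
name    | sales
--------+------
Le Guin | NULL 
Tolkien | NULL 
Orwell  | NULL 
Atwood  | NULL 
Borges  | 48041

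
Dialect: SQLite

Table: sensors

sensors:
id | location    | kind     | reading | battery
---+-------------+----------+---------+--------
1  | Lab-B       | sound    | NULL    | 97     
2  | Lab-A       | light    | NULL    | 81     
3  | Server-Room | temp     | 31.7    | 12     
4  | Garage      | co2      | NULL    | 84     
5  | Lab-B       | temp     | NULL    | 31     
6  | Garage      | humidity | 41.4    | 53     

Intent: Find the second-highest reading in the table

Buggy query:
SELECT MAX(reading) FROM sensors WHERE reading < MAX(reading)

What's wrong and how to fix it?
Bug: MAX(reading) on the right of the comparison is an aggregate-in-WHERE error

Fix: Put the inner MAX in a scalar subquery

Corrected query:
SELECT MAX(reading) FROM sensors WHERE reading < (SELECT MAX(reading) FROM sensors)

Result:
MAX(reading)
------------
31.7        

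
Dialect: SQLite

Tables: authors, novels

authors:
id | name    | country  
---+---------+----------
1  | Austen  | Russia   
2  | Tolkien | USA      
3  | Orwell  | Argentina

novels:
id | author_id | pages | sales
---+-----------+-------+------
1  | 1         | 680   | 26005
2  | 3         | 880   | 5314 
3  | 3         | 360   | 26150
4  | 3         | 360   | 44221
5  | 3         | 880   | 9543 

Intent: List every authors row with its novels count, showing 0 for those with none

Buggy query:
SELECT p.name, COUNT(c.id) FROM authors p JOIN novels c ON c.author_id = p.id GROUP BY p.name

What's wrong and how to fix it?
Bug: An inner join excludes parents with zero children

Fix: Use LEFT JOIN so parents without children still appear (COUNT(c.id) gives 0)

Corrected query:
SELECT p.name, COUNT(c.id) FROM authors p LEFT JOIN novels c ON c.author_id = p.id GROUP BY p.name

Result:
name    | COUNT(c.id)
--------+------------
Austen  | 1          
Orwell  | 4          
Tolkien | 0          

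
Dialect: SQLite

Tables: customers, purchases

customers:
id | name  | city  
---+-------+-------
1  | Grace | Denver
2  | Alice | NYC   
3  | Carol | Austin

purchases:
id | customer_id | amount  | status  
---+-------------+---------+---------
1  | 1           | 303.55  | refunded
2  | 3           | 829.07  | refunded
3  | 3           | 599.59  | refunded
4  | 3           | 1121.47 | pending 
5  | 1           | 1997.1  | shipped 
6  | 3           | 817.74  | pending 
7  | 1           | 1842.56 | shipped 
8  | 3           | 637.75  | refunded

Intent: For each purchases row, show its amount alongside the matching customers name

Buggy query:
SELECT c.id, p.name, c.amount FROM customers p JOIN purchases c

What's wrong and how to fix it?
Bug: Missing join condition: each purchases row is matched to all customers rows instead of just its own

Fix: Specify the join condition linking the foreign key to the parent id

Corrected query:
SELECT c.id, p.name, c.amount FROM customers p JOIN purchases c ON c.customer_id = p.id

Result:
id | name  | amount 
---+-------+--------
1  | Grace | 303.55 
2  | Carol | 829.07 
3  | Carol | 599.59 
4  | Carol | 1121.47
5  | Grace | 1997.1 
6  | Carol | 817.74 
7  | Grace | 1842.56
8  | Carol | 637.75 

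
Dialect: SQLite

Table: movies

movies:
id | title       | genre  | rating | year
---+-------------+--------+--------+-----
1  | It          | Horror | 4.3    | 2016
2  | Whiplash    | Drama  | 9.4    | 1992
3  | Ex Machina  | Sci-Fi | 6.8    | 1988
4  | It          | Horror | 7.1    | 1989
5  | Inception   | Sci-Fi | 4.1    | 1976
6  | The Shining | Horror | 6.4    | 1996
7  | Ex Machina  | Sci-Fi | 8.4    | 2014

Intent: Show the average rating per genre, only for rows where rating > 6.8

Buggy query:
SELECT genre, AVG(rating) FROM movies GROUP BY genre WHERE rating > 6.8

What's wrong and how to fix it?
Bug: Row-level WHERE must come before GROUP BY in the clause order

Fix: Move the WHERE clause before GROUP BY

Corrected query:
SELECT genre, AVG(rating) FROM movies WHERE rating > 6.8 GROUP BY genre

Result:
genre  | AVG(rating)
-------+------------
Drama  | 9.4        
Horror | 7.1        
Sci-Fi | 8.4        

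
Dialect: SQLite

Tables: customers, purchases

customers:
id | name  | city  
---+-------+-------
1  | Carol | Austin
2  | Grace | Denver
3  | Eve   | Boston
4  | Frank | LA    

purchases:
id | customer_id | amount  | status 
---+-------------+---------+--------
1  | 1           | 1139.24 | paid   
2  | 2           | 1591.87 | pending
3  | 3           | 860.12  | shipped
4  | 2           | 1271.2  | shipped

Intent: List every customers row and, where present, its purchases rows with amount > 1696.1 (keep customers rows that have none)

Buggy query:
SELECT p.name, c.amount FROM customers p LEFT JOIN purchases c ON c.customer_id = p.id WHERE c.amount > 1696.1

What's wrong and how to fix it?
Bug: A WHERE condition on the right-hand table after LEFT JOIN drops unmatched parents

Fix: Put 'c.amount > 1696.1' in the JOIN's ON clause instead of WHERE

Corrected query:
SELECT p.name, c.amount FROM customers p LEFT JOIN purchases c ON c.customer_id = p.id AND c.amount > 1696.1

Result:
name  | amount
------+-------
Carol | NULL  
Grace | NULL  
Eve   | NULL  
Frank | NULL  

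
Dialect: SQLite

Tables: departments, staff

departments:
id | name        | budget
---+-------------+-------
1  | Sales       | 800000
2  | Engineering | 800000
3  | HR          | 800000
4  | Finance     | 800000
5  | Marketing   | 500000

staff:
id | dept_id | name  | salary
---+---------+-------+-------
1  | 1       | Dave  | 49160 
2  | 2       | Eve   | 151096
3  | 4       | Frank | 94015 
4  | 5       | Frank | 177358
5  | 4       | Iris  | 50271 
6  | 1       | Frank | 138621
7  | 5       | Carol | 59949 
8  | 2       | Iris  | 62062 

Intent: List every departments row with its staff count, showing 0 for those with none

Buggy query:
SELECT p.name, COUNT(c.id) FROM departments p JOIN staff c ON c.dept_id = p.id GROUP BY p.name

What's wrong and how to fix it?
Bug: INNER JOIN drops departments rows that have no matching staff rows

Fix: Switch to LEFT JOIN to retain unmatched parent rows

Corrected query:
SELECT p.name, COUNT(c.id) FROM departments p LEFT JOIN staff c ON c.dept_id = p.id GROUP BY p.name

Result:
name        | COUNT(c.id)
------------+------------
Engineering | 2          
Finance     | 2          
HR          | 0          
Marketing   | 2          
Sales       | 2          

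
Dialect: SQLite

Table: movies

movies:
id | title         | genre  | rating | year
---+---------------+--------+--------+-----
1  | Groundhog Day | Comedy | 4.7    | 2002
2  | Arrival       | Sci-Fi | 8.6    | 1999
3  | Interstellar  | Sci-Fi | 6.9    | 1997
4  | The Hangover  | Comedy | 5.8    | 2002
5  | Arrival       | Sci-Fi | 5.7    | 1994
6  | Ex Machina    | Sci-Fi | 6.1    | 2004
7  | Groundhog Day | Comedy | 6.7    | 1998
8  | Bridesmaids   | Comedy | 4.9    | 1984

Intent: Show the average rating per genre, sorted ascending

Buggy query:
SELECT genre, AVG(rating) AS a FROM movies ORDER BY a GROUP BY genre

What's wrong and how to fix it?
Bug: ORDER BY appears before GROUP BY; SQL clause order requires GROUP BY first

Fix: Move ORDER BY to the end, after GROUP BY

Corrected query:
SELECT genre, AVG(rating) AS a FROM movies GROUP BY genre ORDER BY a

Result:
genre  | a    
-------+------
Comedy | 5.525
Sci-Fi | 6.825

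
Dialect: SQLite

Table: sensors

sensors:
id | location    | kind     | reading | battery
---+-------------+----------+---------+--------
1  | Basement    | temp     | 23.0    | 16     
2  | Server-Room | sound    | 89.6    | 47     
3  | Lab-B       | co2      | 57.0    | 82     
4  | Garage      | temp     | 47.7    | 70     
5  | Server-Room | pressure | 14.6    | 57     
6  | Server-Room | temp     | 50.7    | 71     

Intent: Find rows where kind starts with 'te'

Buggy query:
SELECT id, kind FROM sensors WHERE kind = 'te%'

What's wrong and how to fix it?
Bug: '=' compares the literal string including the % character; pattern matching needs LIKE

Fix: Replace '=' with LIKE so 'te%' is treated as a pattern

Corrected query:
SELECT id, kind FROM sensors WHERE kind LIKE 'te%'

Result:
id | kind
---+-----
1  | temp
4  | temp
6  | temp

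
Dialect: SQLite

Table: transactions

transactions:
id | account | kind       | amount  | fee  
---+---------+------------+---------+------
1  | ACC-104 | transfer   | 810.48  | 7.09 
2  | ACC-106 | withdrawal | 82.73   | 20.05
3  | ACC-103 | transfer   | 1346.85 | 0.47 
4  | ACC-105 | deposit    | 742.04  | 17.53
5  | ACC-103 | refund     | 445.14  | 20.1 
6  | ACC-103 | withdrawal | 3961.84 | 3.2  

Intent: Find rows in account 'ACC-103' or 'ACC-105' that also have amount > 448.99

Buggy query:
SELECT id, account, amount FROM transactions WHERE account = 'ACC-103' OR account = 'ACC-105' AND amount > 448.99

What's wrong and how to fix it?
Bug: AND binds tighter than OR, so this parses as account = 'ACC-103' OR (account = 'ACC-105' AND amount > 448.99)

Fix: Add parentheses around the OR so the AND applies to both alternatives

Corrected query:
SELECT id, account, amount FROM transactions WHERE (account = 'ACC-103' OR account = 'ACC-105') AND amount > 448.99

Result:
id | account | amount 
---+---------+--------
3  | ACC-103 | 1346.85
4  | ACC-105 | 742.04 
6  | ACC-103 | 3961.84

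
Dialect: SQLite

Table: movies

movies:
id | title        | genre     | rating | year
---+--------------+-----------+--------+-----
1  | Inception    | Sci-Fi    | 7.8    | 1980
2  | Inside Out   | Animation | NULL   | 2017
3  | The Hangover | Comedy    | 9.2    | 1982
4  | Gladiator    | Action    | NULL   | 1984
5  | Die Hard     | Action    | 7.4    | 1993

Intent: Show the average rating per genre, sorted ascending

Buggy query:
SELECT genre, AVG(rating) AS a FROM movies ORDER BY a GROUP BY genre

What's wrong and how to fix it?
Bug: GROUP BY must precede ORDER BY

Fix: Move ORDER BY to the end, after GROUP BY

Corrected query:
SELECT genre, AVG(rating) AS a FROM movies GROUP BY genre ORDER BY a

Result:
genre     | a   
----------+-----
Animation | NULL
Action    | 7.4 
Sci-Fi    | 7.8 
Comedy    | 9.2 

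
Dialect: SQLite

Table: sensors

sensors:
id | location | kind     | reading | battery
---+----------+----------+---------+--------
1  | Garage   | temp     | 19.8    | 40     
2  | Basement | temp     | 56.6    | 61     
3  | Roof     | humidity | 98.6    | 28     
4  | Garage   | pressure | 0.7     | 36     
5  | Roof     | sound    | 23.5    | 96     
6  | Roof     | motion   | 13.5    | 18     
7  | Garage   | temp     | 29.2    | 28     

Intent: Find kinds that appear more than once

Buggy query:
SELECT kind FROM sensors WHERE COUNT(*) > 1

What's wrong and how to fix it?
Bug: COUNT(*) is an aggregate and cannot be used in WHERE

Fix: Group first, then use HAVING for the count condition

Corrected query:
SELECT kind FROM sensors GROUP BY kind HAVING COUNT(*) > 1

Result:
kind
----
temp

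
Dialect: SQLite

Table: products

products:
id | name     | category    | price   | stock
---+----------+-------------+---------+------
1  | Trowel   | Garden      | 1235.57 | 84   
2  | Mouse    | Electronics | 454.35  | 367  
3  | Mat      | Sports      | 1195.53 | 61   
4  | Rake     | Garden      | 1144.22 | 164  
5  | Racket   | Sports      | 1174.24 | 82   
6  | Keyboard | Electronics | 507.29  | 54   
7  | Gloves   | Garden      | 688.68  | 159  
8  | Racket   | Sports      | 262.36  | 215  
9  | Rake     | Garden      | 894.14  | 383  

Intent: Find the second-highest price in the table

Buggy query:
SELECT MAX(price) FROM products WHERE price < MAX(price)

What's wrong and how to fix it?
Bug: MAX(price) on the right of the comparison is an aggregate-in-WHERE error

Fix: Put the inner MAX in a scalar subquery

Corrected query:
SELECT MAX(price) FROM products WHERE price < (SELECT MAX(price) FROM products)

Result:
MAX(price)
----------
1195.53   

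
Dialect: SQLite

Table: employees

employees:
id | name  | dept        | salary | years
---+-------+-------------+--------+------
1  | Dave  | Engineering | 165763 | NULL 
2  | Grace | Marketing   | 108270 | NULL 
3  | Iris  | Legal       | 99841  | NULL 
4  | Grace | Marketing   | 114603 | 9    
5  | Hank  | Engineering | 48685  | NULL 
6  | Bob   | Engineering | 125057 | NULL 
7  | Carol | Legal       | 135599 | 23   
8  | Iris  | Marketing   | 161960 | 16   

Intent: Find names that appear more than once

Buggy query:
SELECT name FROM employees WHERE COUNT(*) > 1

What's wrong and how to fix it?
Bug: COUNT(*) is an aggregate and cannot be used in WHERE

Fix: Group first, then use HAVING for the count condition

Corrected query:
SELECT name FROM employees GROUP BY name HAVING COUNT(*) > 1

Result:
name 
-----
Grace
Iris 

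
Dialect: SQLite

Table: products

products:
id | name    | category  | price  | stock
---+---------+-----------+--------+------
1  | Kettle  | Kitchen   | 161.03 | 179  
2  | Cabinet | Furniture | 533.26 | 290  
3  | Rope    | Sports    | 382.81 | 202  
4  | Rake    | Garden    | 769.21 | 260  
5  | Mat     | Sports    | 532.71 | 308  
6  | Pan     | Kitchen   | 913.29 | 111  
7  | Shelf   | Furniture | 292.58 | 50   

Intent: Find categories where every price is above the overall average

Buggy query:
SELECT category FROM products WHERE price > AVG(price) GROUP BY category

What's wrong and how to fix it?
Bug: AVG() is an aggregate; it can't sit directly in WHERE

Fix: Compute the overall average in a scalar subquery and compare each group's MIN against it in HAVING

Corrected query:
SELECT category FROM products GROUP BY category HAVING MIN(price) > (SELECT AVG(price) FROM products)

Result:
category
--------
Garden  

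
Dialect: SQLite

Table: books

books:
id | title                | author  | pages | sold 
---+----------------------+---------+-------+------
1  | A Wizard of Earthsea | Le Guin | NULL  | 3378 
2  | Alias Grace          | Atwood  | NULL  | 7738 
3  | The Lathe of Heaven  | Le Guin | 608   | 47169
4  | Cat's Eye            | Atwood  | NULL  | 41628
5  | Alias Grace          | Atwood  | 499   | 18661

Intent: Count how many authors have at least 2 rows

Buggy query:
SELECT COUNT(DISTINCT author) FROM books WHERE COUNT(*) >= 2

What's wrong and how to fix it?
Bug: COUNT(*) cannot appear in WHERE; the per-group count doesn't exist yet

Fix: Use a subquery that GROUPs and filters with HAVING, then count its rows

Corrected query:
SELECT COUNT(*) FROM (SELECT author FROM books GROUP BY author HAVING COUNT(*) >= 2)

Result:
COUNT(*)
--------
2       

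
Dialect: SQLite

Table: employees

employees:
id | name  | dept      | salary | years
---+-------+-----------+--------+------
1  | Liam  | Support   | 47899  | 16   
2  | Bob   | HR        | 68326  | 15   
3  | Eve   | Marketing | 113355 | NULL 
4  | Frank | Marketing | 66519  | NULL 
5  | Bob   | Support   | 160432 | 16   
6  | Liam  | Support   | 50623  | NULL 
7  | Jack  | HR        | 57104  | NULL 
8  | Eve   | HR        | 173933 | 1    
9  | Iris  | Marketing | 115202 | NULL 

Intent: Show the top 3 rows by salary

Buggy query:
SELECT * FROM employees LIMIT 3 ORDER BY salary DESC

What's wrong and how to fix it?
Bug: LIMIT must come after ORDER BY

Fix: Sort with ORDER BY, then apply LIMIT

Corrected query:
SELECT * FROM employees ORDER BY salary DESC LIMIT 3

Result:
id | name | dept      | salary | years
---+------+-----------+--------+------
8  | Eve  | HR        | 173933 | 1    
5  | Bob  | Support   | 160432 | 16   
9  | Iris | Marketing | 115202 | NULL 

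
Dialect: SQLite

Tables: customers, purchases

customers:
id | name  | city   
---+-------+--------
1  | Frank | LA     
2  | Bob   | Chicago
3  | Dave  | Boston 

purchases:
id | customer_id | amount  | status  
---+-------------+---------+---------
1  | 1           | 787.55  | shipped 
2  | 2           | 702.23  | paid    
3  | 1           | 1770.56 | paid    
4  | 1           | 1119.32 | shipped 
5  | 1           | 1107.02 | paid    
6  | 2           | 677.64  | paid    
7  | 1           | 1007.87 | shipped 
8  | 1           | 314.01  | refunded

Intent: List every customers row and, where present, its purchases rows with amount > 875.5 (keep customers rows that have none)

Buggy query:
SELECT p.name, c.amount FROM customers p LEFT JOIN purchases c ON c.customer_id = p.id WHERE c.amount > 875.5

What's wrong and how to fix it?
Bug: A WHERE condition on the right-hand table after LEFT JOIN drops unmatched parents

Fix: Put 'c.amount > 875.5' in the JOIN's ON clause instead of WHERE

Corrected query:
SELECT p.name, c.amount FROM customers p LEFT JOIN purchases c ON c.customer_id = p.id AND c.amount > 875.5

Result:
name  | amount 
------+--------
Frank | 1007.87
Frank | 1107.02
Frank | 1119.32
Frank | 1770.56
Bob   | NULL   
Dave  | NULL   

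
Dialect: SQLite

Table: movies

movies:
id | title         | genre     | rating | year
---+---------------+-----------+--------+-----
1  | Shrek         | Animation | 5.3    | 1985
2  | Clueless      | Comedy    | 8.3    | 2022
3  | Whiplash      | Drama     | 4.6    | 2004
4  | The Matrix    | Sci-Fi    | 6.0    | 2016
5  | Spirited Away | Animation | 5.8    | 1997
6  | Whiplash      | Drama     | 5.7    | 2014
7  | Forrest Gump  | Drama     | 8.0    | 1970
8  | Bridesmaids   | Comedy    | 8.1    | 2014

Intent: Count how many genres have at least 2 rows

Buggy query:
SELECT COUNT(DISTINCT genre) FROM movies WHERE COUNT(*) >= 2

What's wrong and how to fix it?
Bug: COUNT(*) cannot appear in WHERE; the per-group count doesn't exist yet

Fix: Group first with HAVING COUNT(*) >= 2, then COUNT the resulting groups

Corrected query:
SELECT COUNT(*) FROM (SELECT genre FROM movies GROUP BY genre HAVING COUNT(*) >= 2)

Result:
COUNT(*)
--------
3       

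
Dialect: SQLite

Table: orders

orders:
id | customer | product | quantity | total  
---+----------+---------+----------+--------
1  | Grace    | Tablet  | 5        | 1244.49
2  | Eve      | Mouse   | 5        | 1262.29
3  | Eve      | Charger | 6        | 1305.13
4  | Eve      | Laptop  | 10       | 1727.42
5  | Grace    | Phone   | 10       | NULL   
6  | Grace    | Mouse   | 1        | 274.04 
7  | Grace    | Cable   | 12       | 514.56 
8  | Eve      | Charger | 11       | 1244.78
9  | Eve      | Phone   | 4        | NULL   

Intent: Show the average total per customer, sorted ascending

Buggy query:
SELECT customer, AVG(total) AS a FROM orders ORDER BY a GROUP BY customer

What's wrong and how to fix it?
Bug: ORDER BY appears before GROUP BY; SQL clause order requires GROUP BY first

Fix: Reorder: SELECT … FROM … GROUP BY … ORDER BY …

Corrected query:
SELECT customer, AVG(total) AS a FROM orders GROUP BY customer ORDER BY a

Result:
customer | a         
---------+-----------
Grace    | 677.696667
Eve      | 1384.905  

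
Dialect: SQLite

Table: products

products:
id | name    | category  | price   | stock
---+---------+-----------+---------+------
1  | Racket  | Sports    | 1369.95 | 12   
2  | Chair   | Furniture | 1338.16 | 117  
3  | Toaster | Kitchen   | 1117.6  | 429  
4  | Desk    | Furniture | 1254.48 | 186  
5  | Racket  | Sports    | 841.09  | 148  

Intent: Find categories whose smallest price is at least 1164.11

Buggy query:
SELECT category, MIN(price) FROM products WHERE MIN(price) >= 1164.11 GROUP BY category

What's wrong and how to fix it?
Bug: MIN() in WHERE is a misuse of aggregate

Fix: Replace WHERE with HAVING after the GROUP BY

Corrected query:
SELECT category, MIN(price) FROM products GROUP BY category HAVING MIN(price) >= 1164.11

Result:
category  | MIN(price)
----------+-----------
Furniture | 1254.48   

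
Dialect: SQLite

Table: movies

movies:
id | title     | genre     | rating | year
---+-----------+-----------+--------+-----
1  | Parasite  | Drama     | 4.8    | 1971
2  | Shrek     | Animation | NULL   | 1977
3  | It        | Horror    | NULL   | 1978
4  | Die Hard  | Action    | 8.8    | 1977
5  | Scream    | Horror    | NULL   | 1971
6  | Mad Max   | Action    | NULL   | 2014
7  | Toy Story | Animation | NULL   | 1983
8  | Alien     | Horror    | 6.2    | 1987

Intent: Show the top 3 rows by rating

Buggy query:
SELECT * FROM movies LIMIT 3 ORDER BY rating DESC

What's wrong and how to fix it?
Bug: LIMIT must come after ORDER BY

Fix: Sort with ORDER BY, then apply LIMIT

Corrected query:
SELECT * FROM movies ORDER BY rating DESC LIMIT 3

Result:
id | title    | genre  | rating | year
---+----------+--------+--------+-----
4  | Die Hard | Action | 8.8    | 1977
8  | Alien    | Horror | 6.2    | 1987
1  | Parasite | Drama  | 4.8    | 1971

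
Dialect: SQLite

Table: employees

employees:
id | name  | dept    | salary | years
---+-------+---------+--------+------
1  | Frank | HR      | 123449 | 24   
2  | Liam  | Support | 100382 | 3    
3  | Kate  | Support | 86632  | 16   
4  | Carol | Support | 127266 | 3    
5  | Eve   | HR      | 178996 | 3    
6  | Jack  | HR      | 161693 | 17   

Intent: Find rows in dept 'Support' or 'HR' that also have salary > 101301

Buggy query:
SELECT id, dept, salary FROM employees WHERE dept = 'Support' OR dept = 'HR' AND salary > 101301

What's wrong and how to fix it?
Bug: Without parentheses, AND is evaluated before OR, so the salary filter only applies to the 'HR' branch

Fix: Add parentheses around the OR so the AND applies to both alternatives

Corrected query:
SELECT id, dept, salary FROM employees WHERE (dept = 'Support' OR dept = 'HR') AND salary > 101301

Result:
id | dept    | salary
---+---------+-------
1  | HR      | 123449
4  | Support | 127266
5  | HR      | 178996
6  | HR      | 161693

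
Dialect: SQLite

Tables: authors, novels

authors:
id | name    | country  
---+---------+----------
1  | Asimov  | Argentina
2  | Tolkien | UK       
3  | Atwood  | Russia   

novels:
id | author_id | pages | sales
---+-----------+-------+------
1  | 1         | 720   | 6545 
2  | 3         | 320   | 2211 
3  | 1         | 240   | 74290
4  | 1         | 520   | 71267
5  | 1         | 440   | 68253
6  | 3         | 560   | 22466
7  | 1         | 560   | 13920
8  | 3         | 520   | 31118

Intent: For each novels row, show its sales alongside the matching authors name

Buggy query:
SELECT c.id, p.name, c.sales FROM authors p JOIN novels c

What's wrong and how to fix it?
Bug: JOIN with no ON clause produces a cartesian product; every novels row pairs with every authors row

Fix: Add ON c.author_id = p.id to the JOIN

Corrected query:
SELECT c.id, p.name, c.sales FROM authors p JOIN novels c ON c.author_id = p.id

Result:
id | name   | sales
---+--------+------
1  | Asimov | 6545 
2  | Atwood | 2211 
3  | Asimov | 74290
4  | Asimov | 71267
5  | Asimov | 68253
6  | Atwood | 22466
7  | Asimov | 13920
8  | Atwood | 31118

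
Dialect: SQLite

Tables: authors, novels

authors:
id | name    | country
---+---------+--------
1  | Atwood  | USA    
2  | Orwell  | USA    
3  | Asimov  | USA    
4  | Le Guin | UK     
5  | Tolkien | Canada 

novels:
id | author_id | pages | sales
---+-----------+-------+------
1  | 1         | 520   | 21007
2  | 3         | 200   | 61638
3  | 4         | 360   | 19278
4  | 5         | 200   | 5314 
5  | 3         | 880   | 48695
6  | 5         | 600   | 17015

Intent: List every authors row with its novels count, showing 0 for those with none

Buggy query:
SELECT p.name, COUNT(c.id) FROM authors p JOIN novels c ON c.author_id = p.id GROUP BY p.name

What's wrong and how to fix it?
Bug: An inner join excludes parents with zero children

Fix: Switch to LEFT JOIN to retain unmatched parent rows

Corrected query:
SELECT p.name, COUNT(c.id) FROM authors p LEFT JOIN novels c ON c.author_id = p.id GROUP BY p.name

Result:
name    | COUNT(c.id)
--------+------------
Asimov  | 2          
Atwood  | 1          
Le Guin | 1          
Orwell  | 0          
Tolkien | 2          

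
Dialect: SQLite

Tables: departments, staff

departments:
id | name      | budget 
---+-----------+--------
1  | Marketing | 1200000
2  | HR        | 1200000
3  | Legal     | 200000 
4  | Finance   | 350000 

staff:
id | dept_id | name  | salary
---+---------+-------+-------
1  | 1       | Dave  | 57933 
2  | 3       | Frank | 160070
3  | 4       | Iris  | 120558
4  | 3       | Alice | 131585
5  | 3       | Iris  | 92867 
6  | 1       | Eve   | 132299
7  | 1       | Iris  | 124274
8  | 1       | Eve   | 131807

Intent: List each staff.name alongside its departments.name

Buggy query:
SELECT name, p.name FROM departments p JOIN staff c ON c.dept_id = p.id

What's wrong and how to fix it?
Bug: Both tables have a 'name' column; the unqualified reference is ambiguous

Fix: Qualify the column with its table alias (c.name)

Corrected query:
SELECT c.name, p.name FROM departments p JOIN staff c ON c.dept_id = p.id

Result:
name  | name     
------+----------
Dave  | Marketing
Frank | Legal    
Iris  | Finance  
Alice | Legal    
Iris  | Legal    
Eve   | Marketing
Iris  | Marketing
Eve   | Marketing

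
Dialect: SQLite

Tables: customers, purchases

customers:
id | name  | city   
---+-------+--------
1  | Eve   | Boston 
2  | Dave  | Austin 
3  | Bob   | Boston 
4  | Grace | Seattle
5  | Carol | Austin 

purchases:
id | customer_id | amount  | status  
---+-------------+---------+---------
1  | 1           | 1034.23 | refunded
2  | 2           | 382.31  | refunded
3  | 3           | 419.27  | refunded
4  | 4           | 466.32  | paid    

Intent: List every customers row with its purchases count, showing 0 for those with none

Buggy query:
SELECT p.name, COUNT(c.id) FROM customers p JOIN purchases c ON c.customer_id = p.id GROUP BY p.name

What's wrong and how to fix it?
Bug: An inner join excludes parents with zero children

Fix: Switch to LEFT JOIN to retain unmatched parent rows

Corrected query:
SELECT p.name, COUNT(c.id) FROM customers p LEFT JOIN purchases c ON c.customer_id = p.id GROUP BY p.name

Result:
name  | COUNT(c.id)
------+------------
Bob   | 1          
Carol | 0          
Dave  | 1          
Eve   | 1          
Grace | 1          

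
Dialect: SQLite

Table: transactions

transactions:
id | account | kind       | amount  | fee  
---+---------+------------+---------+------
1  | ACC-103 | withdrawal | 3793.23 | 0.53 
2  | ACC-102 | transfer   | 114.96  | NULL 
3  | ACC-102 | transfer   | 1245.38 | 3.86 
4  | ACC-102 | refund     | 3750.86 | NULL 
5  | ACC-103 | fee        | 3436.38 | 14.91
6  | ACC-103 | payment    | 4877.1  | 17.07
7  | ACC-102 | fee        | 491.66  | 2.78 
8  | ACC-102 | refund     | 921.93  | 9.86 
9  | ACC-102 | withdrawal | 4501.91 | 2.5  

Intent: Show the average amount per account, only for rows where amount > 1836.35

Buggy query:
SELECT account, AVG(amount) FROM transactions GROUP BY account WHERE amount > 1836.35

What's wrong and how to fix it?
Bug: Row-level WHERE must come before GROUP BY in the clause order

Fix: Move the WHERE clause before GROUP BY

Corrected query:
SELECT account, AVG(amount) FROM transactions WHERE amount > 1836.35 GROUP BY account

Result:
account | AVG(amount)
--------+------------
ACC-102 | 4126.385   
ACC-103 | 4035.57    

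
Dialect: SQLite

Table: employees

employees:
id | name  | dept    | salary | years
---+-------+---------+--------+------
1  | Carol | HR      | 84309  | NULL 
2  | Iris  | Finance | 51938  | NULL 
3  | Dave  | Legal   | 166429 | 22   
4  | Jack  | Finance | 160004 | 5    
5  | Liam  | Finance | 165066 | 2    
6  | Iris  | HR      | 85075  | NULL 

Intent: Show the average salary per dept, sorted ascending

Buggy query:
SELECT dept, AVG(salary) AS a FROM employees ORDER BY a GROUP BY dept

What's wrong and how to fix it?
Bug: ORDER BY appears before GROUP BY; SQL clause order requires GROUP BY first

Fix: Reorder: SELECT … FROM … GROUP BY … ORDER BY …

Corrected query:
SELECT dept, AVG(salary) AS a FROM employees GROUP BY dept ORDER BY a

Result:
dept    | a            
--------+--------------
HR      | 84692        
Finance | 125669.333333
Legal   | 166429       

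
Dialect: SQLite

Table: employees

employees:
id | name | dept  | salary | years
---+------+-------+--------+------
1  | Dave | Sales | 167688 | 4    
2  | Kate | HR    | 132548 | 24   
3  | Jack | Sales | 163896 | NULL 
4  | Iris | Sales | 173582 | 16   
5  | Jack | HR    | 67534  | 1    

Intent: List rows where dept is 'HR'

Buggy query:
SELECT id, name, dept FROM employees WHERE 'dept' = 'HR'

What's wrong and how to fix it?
Bug: Single quotes denote string literals in SQL; the column name is being compared as a constant string

Fix: Reference the column as dept without single quotes

Corrected query:
SELECT id, name, dept FROM employees WHERE dept = 'HR'

Result:
id | name | dept
---+------+-----
2  | Kate | HR  
5  | Jack | HR  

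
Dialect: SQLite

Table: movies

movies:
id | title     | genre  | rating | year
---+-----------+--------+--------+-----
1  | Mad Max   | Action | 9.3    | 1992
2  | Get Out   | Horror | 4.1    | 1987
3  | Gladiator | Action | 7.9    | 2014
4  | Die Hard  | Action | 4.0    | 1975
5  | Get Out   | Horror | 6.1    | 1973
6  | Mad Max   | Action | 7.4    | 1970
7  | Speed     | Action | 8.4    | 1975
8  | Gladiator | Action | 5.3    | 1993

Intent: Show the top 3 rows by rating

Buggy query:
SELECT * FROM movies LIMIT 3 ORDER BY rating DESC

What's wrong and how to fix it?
Bug: ORDER BY cannot follow LIMIT; LIMIT is the final clause

Fix: Sort with ORDER BY, then apply LIMIT

Corrected query:
SELECT * FROM movies ORDER BY rating DESC LIMIT 3

Result:
id | title     | genre  | rating | year
---+-----------+--------+--------+-----
1  | Mad Max   | Action | 9.3    | 1992
7  | Speed     | Action | 8.4    | 1975
3  | Gladiator | Action | 7.9    | 2014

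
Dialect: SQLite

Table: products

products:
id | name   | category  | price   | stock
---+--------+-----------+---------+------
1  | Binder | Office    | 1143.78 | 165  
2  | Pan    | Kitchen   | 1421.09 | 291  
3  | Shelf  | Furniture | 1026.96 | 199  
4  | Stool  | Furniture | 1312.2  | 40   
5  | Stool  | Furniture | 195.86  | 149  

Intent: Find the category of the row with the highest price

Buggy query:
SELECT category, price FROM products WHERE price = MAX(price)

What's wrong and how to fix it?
Bug: MAX(price) is an aggregate and cannot be used directly in WHERE

Fix: Wrap MAX in a scalar subquery so WHERE compares against a single value

Corrected query:
SELECT category, price FROM products WHERE price = (SELECT MAX(price) FROM products)

Result:
category | price  
---------+--------
Kitchen  | 1421.09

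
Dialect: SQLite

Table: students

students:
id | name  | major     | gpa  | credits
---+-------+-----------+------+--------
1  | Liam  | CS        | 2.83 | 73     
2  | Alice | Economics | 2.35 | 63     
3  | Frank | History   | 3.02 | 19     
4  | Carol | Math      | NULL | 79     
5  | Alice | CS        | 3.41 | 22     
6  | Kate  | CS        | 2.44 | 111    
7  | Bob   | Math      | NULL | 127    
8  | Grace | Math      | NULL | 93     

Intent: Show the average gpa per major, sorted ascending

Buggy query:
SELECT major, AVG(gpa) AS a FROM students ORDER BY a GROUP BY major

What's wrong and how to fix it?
Bug: ORDER BY appears before GROUP BY; SQL clause order requires GROUP BY first

Fix: Move ORDER BY to the end, after GROUP BY

Corrected query:
SELECT major, AVG(gpa) AS a FROM students GROUP BY major ORDER BY a

Result:
major     | a       
----------+---------
Math      | NULL    
Economics | 2.35    
CS        | 2.893333
History   | 3.02    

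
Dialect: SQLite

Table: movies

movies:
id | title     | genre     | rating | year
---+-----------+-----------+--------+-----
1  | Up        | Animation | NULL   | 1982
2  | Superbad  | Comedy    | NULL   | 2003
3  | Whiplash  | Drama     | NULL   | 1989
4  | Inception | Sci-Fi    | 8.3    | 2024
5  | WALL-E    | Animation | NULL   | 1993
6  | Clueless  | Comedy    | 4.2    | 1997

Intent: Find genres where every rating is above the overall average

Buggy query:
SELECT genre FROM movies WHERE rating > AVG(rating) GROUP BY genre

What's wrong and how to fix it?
Bug: AVG() is an aggregate; it can't sit directly in WHERE

Fix: Use a subquery for AVG and a HAVING MIN(...) filter so the condition holds for every row in the group

Corrected query:
SELECT genre FROM movies GROUP BY genre HAVING MIN(rating) > (SELECT AVG(rating) FROM movies)

Result:
genre 
------
Sci-Fi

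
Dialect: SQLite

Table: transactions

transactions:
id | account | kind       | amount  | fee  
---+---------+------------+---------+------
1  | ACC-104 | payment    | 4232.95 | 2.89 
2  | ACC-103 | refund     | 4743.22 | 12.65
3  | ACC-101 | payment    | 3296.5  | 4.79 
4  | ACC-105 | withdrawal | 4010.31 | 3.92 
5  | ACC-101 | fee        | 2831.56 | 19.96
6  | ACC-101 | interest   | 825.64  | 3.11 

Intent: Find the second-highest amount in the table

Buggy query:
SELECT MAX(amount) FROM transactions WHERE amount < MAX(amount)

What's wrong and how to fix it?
Bug: The inner MAX is an aggregate inside WHERE, which is not allowed

Fix: Compute the overall MAX in a subquery, then take MAX of rows below it

Corrected query:
SELECT MAX(amount) FROM transactions WHERE amount < (SELECT MAX(amount) FROM transactions)

Result:
MAX(amount)
-----------
4232.95    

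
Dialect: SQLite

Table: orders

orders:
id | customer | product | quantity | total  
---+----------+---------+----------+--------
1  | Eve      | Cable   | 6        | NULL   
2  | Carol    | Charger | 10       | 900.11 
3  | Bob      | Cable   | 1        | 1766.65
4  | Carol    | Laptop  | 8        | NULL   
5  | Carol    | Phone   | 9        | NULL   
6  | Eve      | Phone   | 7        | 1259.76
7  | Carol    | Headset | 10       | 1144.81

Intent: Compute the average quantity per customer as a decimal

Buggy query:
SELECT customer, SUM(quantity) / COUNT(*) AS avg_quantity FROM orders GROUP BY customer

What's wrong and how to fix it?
Bug: SUM(quantity) and COUNT(*) are both integers; the division truncates the fractional part

Fix: Cast one side to REAL so the division keeps the fractional part

Corrected query:
SELECT customer, SUM(quantity) * 1.0 / COUNT(*) AS avg_quantity FROM orders GROUP BY customer

Result:
customer | avg_quantity
---------+-------------
Bob      | 1           
Carol    | 9.25        
Eve      | 6.5         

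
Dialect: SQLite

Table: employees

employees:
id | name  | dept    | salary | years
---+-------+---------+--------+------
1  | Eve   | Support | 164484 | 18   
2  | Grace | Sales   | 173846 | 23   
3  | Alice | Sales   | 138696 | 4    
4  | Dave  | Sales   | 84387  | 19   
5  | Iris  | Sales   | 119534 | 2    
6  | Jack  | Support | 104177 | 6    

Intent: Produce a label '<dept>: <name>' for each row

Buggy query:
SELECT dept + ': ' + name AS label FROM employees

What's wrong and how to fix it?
Bug: '+' is numeric addition; on text columns SQLite converts them to 0 instead of concatenating

Fix: Replace + with || to concatenate text

Corrected query:
SELECT dept || ': ' || name AS label FROM employees

Result:
label        
-------------
Support: Eve 
Sales: Grace 
Sales: Alice 
Sales: Dave  
Sales: Iris  
Support: Jack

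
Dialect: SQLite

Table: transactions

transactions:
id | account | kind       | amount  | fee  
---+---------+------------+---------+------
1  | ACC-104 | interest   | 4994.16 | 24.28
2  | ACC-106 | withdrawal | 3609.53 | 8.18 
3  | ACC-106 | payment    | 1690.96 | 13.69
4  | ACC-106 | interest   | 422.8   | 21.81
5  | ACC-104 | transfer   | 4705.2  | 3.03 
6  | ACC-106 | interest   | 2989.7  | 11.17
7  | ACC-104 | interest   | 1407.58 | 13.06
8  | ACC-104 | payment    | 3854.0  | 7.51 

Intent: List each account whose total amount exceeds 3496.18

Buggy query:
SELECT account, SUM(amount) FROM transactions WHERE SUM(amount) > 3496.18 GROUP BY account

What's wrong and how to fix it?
Bug: Aggregate functions cannot appear in a WHERE clause

Fix: Use HAVING (which filters groups after aggregation) instead of WHERE

Corrected query:
SELECT account, SUM(amount) FROM transactions GROUP BY account HAVING SUM(amount) > 3496.18

Result:
account | SUM(amount)
--------+------------
ACC-104 | 14960.94   
ACC-106 | 8712.99    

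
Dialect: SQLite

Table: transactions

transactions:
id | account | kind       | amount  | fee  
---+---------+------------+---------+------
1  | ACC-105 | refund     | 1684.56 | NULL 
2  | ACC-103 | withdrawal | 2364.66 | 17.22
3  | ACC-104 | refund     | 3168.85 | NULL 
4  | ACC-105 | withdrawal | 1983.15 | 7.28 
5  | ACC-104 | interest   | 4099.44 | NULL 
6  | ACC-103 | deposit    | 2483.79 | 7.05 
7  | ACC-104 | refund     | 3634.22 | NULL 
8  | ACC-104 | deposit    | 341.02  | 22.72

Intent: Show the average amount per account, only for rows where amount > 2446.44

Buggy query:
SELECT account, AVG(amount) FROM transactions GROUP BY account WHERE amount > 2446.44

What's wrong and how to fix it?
Bug: Row-level WHERE must come before GROUP BY in the clause order

Fix: Place WHERE between FROM and GROUP BY

Corrected query:
SELECT account, AVG(amount) FROM transactions WHERE amount > 2446.44 GROUP BY account

Result:
account | AVG(amount)
--------+------------
ACC-103 | 2483.79    
ACC-104 | 3634.17    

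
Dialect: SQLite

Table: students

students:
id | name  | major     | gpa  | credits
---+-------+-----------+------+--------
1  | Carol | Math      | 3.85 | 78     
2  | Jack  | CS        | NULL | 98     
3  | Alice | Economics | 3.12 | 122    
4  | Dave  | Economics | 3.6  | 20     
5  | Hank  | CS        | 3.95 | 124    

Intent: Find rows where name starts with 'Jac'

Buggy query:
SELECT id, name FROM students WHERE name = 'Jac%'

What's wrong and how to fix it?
Bug: '=' compares the literal string including the % character; pattern matching needs LIKE

Fix: Use LIKE for wildcard pattern matching

Corrected query:
SELECT id, name FROM students WHERE name LIKE 'Jac%'

Result:
id | name
---+-----
2  | Jack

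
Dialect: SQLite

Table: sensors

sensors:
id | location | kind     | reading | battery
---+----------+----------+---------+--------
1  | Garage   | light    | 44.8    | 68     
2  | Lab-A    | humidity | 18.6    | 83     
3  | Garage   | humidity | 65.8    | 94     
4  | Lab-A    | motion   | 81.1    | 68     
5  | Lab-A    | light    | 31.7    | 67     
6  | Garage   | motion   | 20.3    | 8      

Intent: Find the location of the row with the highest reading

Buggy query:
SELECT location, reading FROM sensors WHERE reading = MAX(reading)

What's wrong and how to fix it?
Bug: WHERE is evaluated per row; an aggregate over the whole table isn't defined there

Fix: Wrap MAX in a scalar subquery so WHERE compares against a single value

Corrected query:
SELECT location, reading FROM sensors WHERE reading = (SELECT MAX(reading) FROM sensors)

Result:
location | reading
---------+--------
Lab-A    | 81.1   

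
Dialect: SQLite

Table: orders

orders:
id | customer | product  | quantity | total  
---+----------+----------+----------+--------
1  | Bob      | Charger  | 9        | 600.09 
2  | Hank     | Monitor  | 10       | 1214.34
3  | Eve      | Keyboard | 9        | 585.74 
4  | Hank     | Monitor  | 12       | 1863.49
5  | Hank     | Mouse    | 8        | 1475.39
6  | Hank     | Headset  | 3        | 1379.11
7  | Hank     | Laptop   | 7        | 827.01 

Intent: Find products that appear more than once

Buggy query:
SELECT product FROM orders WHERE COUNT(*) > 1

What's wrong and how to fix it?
Bug: WHERE can't reference COUNT(*); aggregates are computed after WHERE

Fix: GROUP BY product, then filter groups with HAVING COUNT(*) > 1

Corrected query:
SELECT product FROM orders GROUP BY product HAVING COUNT(*) > 1

Result:
product
-------
Monitor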